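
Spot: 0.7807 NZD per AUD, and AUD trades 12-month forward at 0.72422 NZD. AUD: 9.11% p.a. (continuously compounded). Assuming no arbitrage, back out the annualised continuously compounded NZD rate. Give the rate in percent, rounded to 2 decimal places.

1.60%

T = 1 year.
By CIP, F/S equals the NZD-to-AUD growth ratio: 0.72422/0.7807 = 0.9276547.
AUD growth factor: e^(0.0911×1) = 1.0953785.
That pins the NZD growth at 1.016133.
Take logs: ln 1.016133 / 1 = 0.016004, so 1.60%.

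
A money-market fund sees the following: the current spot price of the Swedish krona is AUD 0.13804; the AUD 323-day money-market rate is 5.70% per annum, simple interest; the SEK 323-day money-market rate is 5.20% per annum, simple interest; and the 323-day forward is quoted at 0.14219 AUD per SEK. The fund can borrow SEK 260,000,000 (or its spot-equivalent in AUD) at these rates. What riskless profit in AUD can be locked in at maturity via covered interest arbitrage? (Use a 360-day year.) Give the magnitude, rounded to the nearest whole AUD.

T = 323/360 years.
Keep in SEK, deliver into the forward: 260,000,000·1.0466555556·0.14219 = AUD 38,694,227.90.
Swap to AUD now, deposit: 260,000,000·0.13804·1.0511416667 = AUD 37,725,894.87.
The quoted forward overvalues SEK, so borrow AUD, buy SEK at spot, deposit the SEK at 5.20%, and sell the proceeds forward at 0.14219.
The gap between the two covered legs is AUD 968,333.

AUD 968,333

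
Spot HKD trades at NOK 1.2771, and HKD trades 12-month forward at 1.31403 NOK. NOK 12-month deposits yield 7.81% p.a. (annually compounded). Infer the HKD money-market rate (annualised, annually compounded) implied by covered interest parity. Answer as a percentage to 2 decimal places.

T = 1 year.
F/S = 1.31403/1.2771 = 1.0289171 = (growth of NOK) / (growth of HKD).
The NOK side grows by (1 + 0.0781)^1 = 1.078100.
So the HKD growth factor = 1.0478006.
Annualise: 1.0478006^(1/1) − 1 = 0.047801 = 4.78%.

4.78%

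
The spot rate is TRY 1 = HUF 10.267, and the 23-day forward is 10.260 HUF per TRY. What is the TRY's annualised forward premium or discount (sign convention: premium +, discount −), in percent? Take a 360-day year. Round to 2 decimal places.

-1.07%

T = 23/360 years.
TRY trades forward at -0.06818% vs spot over the period.
Per annum: -0.0006818 / (23/360) = -0.010672 = -1.07%.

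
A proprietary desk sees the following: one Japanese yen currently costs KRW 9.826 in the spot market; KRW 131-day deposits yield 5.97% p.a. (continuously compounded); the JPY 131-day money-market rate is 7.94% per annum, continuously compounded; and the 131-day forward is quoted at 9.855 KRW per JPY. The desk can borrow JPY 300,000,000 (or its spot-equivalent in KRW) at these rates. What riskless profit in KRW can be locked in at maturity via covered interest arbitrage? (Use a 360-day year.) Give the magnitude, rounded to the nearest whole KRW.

T = 131/360 years.
Keep in JPY, deliver into the forward: 300,000,000·1.0293142232·9.855 = KRW 3,043,167,500.89.
Swap to KRW now, deposit: 300,000,000·9.826·1.021961854445 = KRW 3,012,539,154.53.
The quoted forward overvalues JPY, so borrow KRW, buy JPY at spot, deposit the JPY at 7.94%, and sell the proceeds forward at 9.855.
Arbitrage profit = |3,043,167,500.89 − 3,012,539,154.53| = KRW 30,628,346.

KRW 30,628,346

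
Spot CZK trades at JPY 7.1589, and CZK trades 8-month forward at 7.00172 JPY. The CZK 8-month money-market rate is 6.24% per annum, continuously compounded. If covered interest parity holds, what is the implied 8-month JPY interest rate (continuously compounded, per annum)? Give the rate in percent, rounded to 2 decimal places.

2.91%

T = 8/12 years.
CIP gives F = S · g_JPY/g_CZK, so g_JPY/g_CZK = 7.00172/7.1589 = 0.9780441.
The CZK side grows by e^(0.0624×8/12) = 1.0424774.
That pins the JPY growth at 1.0195889.
r = ln(1.0195889)/(8/12) = 0.029099 → 2.91%.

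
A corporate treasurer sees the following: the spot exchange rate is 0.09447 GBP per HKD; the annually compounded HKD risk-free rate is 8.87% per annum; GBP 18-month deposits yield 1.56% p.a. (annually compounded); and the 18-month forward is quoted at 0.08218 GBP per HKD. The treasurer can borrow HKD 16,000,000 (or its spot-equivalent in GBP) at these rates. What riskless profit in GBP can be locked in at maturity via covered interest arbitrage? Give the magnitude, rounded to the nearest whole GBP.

GBP 53,378

T = 18/12 years.
Keep in HKD, deliver into the forward: 16,000,000·1.135958157·0.08218 = GBP 1,493,648.66.
Swap to GBP now, deposit: 16,000,000·0.09447·1.023491024 = GBP 1,547,027.15.
The quoted forward undervalues HKD, so borrow HKD, convert to GBP at spot, deposit the GBP at 1.56%, and buy HKD forward at 0.08218 to cover the loan.
Profit = 1,547,027.15 − 1,493,648.66 = GBP 53,378.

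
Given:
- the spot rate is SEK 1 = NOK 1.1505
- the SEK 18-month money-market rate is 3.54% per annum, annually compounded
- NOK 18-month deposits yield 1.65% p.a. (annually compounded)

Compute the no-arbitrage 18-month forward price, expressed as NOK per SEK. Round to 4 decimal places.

1.1191

T = 18/12 years.
NOK growth factor: (1 + 0.0165)^(18/12) = 1.0248518.
Growth of 1 SEK over T: (1 + 0.0354)^(18/12) = 1.0535672.
Forward (NOK per SEK) = 1.1505 × 1.0248518 / 1.0535672 = 1.119143.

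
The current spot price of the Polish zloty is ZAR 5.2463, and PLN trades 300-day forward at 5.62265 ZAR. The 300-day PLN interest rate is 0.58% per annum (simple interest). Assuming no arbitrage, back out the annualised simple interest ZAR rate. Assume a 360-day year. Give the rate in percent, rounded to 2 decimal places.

9.23%

T = 300/360 years.
F/S = 5.62265/5.2463 = 1.0717363 = (growth of ZAR) / (growth of PLN).
The PLN side grows by 1 + 0.0058×300/360 = 1.0048333.
Hence g_ZAR = 1.0769163.
r = (1.0769163 − 1)/(300/360) = 0.092300 → 9.23%.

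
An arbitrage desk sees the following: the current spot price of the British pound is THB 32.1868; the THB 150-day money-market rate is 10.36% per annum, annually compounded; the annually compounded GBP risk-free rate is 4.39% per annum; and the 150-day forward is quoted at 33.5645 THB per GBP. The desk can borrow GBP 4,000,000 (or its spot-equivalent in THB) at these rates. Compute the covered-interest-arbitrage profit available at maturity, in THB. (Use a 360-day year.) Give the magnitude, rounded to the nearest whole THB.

T = 150/360 years.
Keep in GBP, deliver into the forward: 4,000,000·1.01806273445·33.5645 = THB 136,683,066.60.
Swap to THB now, deposit: 4,000,000·32.1868·1.04192918955 = THB 134,145,465.75.
The quoted forward overvalues GBP, so borrow THB, buy GBP at spot, deposit the GBP at 4.39%, and sell the proceeds forward at 33.5645.
Arbitrage profit = |136,683,066.60 − 134,145,465.75| = THB 2,537,601.

THB 2,537,601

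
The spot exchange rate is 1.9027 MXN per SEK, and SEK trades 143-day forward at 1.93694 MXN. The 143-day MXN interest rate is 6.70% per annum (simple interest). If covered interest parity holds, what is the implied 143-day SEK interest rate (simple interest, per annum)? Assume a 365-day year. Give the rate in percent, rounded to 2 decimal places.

T = 143/365 years.
By CIP, F/S equals the MXN-to-SEK growth ratio: 1.93694/1.9027 = 1.0179955.
The MXN side grows by 1 + 0.0670×143/365 = 1.0262493.
Hence g_SEK = 1.0081079.
r = (1.0081079 − 1)/(143/365) = 0.020695 → 2.07%.

2.07%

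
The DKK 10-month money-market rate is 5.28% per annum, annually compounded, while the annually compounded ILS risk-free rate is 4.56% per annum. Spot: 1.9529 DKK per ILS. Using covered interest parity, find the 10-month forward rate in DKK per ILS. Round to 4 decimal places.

1.9641

T = 10/12 years.
DKK accumulates by (1 + 0.0528)^(10/12) = 1.0438103.
Growth of 1 ILS over T: (1 + 0.0456)^(10/12) = 1.0378581.
Forward (DKK per ILS) = 1.9529 × 1.0438103 / 1.0378581 = 1.964100.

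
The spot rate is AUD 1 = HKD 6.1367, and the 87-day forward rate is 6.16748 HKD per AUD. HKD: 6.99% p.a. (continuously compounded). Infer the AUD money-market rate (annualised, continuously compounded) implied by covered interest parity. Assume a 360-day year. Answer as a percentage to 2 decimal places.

4.92%

T = 87/360 years.
By CIP, F/S equals the HKD-to-AUD growth ratio: 6.16748/6.1367 = 1.0050157.
HKD growth factor: e^(0.0699×87/360) = 1.017036.
Hence g_AUD = 1.0119603.
r = ln(1.0119603)/(87/360) = 0.049197 → 4.92%.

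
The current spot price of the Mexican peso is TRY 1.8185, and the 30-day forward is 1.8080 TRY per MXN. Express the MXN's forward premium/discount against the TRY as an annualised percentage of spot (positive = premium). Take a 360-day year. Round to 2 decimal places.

-6.93%

T = 30/360 years.
(F − S)/S = (1.8080 − 1.8185)/1.8185 = -0.0057740.
Per annum: -0.0057740 / (30/360) = -0.069288 = -6.93%.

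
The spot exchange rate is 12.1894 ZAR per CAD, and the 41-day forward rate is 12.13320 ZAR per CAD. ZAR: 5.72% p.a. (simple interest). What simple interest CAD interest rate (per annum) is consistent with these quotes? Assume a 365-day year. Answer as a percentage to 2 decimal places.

T = 41/365 years.
CIP gives F = S · g_ZAR/g_CAD, so g_ZAR/g_CAD = 12.1332/12.1894 = 0.9953894.
The ZAR side grows by 1 + 0.0572×41/365 = 1.0064252.
So the CAD growth factor = 1.0110869.
(1.0110869 − 1)/T = 0.098700, i.e. 9.87%.

9.87%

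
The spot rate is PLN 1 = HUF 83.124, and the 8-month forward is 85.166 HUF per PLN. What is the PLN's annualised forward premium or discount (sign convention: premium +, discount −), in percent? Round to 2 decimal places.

T = 8/12 years.
(F − S)/S = (85.166 − 83.124)/83.124 = 0.0245657.
Per annum: 0.0245657 / (8/12) = 0.036849 = 3.68%.

+3.68%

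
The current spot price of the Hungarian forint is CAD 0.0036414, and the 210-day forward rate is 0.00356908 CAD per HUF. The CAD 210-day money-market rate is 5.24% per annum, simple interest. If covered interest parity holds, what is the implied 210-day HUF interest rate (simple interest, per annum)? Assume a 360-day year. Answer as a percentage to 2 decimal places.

T = 210/360 years.
CIP gives F = S · g_CAD/g_HUF, so g_CAD/g_HUF = 0.00356908/0.0036414 = 0.9801395.
The CAD side grows by 1 + 0.0524×210/360 = 1.0305667.
That pins the HUF growth at 1.051449.
r = (1.051449 − 1)/(210/360) = 0.088198 → 8.82%.

8.82%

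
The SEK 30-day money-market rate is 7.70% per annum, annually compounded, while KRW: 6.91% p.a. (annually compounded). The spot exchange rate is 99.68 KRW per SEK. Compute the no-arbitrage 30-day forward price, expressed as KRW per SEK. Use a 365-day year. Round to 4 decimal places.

99.6197

T = 30/365 years.
KRW growth factor: (1 + 0.0691)^(30/365) = 1.00550693.
SEK accumulates by (1 + 0.0770)^(30/365) = 1.00611556.
So F = 99.68 × 1.00550693 / 1.00611556 = 99.619701 (KRW/SEK).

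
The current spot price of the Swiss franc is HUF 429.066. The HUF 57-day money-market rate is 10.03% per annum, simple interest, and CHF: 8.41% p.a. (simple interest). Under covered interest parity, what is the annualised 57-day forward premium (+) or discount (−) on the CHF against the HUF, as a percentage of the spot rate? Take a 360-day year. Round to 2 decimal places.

T = 57/360 years.
F = S · g_HUF/g_CHF = 429.066 × 1.0158808/1.0133158 = 430.152092.
Annualised premium = (F − S)/S × (1/T) = (430.152092 − 429.066)/429.066 ÷ (57/360) = 1.60%.

+1.60%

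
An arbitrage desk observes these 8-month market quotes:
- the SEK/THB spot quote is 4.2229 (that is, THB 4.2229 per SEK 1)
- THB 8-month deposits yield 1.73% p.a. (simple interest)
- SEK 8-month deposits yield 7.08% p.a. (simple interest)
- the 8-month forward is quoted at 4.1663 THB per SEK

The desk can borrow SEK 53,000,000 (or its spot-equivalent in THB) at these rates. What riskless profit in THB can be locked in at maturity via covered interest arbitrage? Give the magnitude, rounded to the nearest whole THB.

T = 8/12 years.
Invest the SEK and cover forward: 53,000,000 × 1.047200 × 4.1663 = THB 231,236,316.08.
Convert at spot and invest in THB: 53,000,000 × 4.2229 × 1.01153333333 = THB 226,395,018.01.
The quoted forward overvalues SEK, so borrow THB, buy SEK at spot, deposit the SEK at 7.08%, and sell the proceeds forward at 4.1663.
Arbitrage profit = |231,236,316.08 − 226,395,018.01| = THB 4,841,298.

THB 4,841,298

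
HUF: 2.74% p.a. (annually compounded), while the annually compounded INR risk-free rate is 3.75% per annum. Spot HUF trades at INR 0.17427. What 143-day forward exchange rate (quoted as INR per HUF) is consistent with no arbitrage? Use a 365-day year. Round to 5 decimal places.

0.17494

T = 143/365 years.
INR growth factor: (1 + 0.0375)^(143/365) = 1.0145275.
Growth of 1 HUF over T: (1 + 0.0274)^(143/365) = 1.0106466.
So F = 0.17427 × 1.0145275 / 1.0106466 = 0.1749392 (INR/HUF).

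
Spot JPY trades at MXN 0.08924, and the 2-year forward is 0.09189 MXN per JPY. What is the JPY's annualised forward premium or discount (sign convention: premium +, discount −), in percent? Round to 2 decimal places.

T = 2 years.
Period premium: (0.09189 − 0.08924)/0.08924 = 0.0296952.
Per annum: 0.0296952 / 2 = 0.014848 = 1.48%.

+1.48%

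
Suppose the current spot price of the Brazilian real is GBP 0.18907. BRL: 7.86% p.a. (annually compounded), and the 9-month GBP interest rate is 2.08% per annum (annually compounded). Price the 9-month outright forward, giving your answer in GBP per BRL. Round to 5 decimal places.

T = 9/12 years.
GBP accumulates by (1 + 0.0208)^(9/12) = 1.0155598.
Growth of 1 BRL over T: (1 + 0.0786)^(9/12) = 1.058389.
CIP: F = S · (grow GBP)/(grow BRL) = 0.18907 × 1.0155598/1.058389 = 0.1814190 GBP per BRL.

0.18142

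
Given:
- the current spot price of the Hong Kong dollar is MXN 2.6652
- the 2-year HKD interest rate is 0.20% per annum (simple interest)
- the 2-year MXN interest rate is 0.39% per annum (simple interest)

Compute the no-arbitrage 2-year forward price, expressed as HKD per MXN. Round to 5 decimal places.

T = 2 years.
Growth of 1 MXN over T: 1 + 0.0039×2 = 1.007800.
Growth of 1 HKD over T: 1 + 0.0020×2 = 1.004000.
So F = 2.6652 × 1.007800 / 1.004000 = 2.675287 (MXN/HKD).
Quoted the other way: 1/2.675287 = 0.37379 HKD per MXN.

0.37379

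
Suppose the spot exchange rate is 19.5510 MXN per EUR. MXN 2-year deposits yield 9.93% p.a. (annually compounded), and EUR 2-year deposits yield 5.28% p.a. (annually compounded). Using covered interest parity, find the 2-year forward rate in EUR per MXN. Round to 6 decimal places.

0.046913

T = 2 years.
MXN growth factor: (1 + 0.0993)^2 = 1.2084605.
EUR growth factor: (1 + 0.0528)^2 = 1.1083878.
CIP: F = S · (grow MXN)/(grow EUR) = 19.551 × 1.2084605/1.1083878 = 21.31620 MXN per EUR.
Invert for EUR per MXN: 1 / 21.31620 = 0.046913.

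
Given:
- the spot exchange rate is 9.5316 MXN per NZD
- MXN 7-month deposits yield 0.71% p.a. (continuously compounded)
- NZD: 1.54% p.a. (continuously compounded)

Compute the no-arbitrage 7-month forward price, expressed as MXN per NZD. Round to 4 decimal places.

9.4856

T = 7/12 years.
MXN growth factor: e^(0.0071×7/12) = 1.0041503.
NZD accumulates by e^(0.0154×7/12) = 1.0090238.
CIP: F = S · (grow MXN)/(grow NZD) = 9.5316 × 1.0041503/1.0090238 = 9.485563 MXN per NZD.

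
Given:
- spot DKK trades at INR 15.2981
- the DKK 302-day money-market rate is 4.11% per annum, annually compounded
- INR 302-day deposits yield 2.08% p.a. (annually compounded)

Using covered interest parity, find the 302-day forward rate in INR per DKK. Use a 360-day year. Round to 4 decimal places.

15.0475

T = 302/360 years.
Growth of 1 INR over T: (1 + 0.0208)^(302/360) = 1.01741989.
DKK growth factor: (1 + 0.0411)^(302/360) = 1.03436596.
CIP: F = S · (grow INR)/(grow DKK) = 15.2981 × 1.01741989/1.03436596 = 15.047470 INR per DKK.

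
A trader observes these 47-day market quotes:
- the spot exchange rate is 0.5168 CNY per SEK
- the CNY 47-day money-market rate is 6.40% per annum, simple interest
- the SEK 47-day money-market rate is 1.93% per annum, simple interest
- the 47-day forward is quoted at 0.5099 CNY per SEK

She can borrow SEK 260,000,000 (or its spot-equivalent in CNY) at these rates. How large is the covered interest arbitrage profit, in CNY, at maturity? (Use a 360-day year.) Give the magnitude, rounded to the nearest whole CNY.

T = 47/360 years.
Invest the SEK and cover forward: 260,000,000 × 1.00251972222 × 0.5099 = CNY 132,908,049.65.
Convert at spot and invest in CNY: 260,000,000 × 0.5168 × 1.00835555556 = CNY 135,490,719.29.
The quoted forward undervalues SEK, so borrow SEK, convert to CNY at spot, deposit the CNY at 6.40%, and buy SEK forward at 0.5099 to cover the loan.
The gap between the two covered legs is CNY 2,582,670.

CNY 2,582,670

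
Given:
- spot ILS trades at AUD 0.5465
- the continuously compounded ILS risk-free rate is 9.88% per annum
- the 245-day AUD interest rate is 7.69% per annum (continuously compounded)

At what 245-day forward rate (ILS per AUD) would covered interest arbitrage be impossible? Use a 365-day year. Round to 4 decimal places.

T = 245/365 years.
AUD growth factor: e^(0.0769×245/365) = 1.0529732.
ILS growth factor: e^(0.0988×245/365) = 1.0685663.
So F = 0.5465 × 1.0529732 / 1.0685663 = 0.5385252 (AUD/ILS).
Quoted the other way: 1/0.5385252 = 1.8569 ILS per AUD.

1.8569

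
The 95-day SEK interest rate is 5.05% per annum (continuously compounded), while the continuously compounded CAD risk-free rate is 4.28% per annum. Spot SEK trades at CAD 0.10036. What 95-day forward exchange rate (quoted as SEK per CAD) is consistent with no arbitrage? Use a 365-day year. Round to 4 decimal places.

T = 95/365 years.
Growth of 1 CAD over T: e^(0.0428×95/365) = 1.011202.
SEK growth factor: e^(0.0505×95/365) = 1.0132306.
CIP: F = S · (grow CAD)/(grow SEK) = 0.10036 × 1.011202/1.0132306 = 0.1001591 CAD per SEK.
Invert for SEK per CAD: 1 / 0.1001591 = 9.9841.

9.9841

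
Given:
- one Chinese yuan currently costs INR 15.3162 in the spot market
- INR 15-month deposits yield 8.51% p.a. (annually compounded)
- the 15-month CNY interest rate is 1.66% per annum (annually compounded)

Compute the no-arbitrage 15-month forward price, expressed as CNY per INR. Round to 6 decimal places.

0.060180

T = 15/12 years.
INR growth factor: (1 + 0.0851)^(15/12) = 1.1074833.
CNY accumulates by (1 + 0.0166)^(15/12) = 1.0207929.
Forward (INR per CNY) = 15.3162 × 1.1074833 / 1.0207929 = 16.61692.
Invert for CNY per INR: 1 / 16.61692 = 0.060180.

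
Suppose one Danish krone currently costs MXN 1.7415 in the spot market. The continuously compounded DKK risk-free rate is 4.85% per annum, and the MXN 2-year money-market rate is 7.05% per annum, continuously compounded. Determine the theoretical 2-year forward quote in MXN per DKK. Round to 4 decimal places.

T = 2 years.
MXN growth factor: e^(0.0705×2) = 1.1514246.
DKK accumulates by e^(0.0485×2) = 1.1018604.
Forward (MXN per DKK) = 1.7415 × 1.1514246 / 1.1018604 = 1.819837.

1.8198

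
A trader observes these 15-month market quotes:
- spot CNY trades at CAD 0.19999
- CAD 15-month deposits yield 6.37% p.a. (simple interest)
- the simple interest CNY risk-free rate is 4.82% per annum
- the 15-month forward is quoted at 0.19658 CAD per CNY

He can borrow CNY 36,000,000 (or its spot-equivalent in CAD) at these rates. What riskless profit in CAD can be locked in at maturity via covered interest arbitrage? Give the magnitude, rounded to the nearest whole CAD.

CAD 269,649

T = 15/12 years.
Invest the CNY and cover forward: 36,000,000 × 1.060250 × 0.19658 = CAD 7,503,262.02.
Convert at spot and invest in CAD: 36,000,000 × 0.19999 × 1.079625 = CAD 7,772,911.34.
The quoted forward undervalues CNY, so borrow CNY, convert to CAD at spot, deposit the CAD at 6.37%, and buy CNY forward at 0.19658 to cover the loan.
The gap between the two covered legs is CAD 269,649.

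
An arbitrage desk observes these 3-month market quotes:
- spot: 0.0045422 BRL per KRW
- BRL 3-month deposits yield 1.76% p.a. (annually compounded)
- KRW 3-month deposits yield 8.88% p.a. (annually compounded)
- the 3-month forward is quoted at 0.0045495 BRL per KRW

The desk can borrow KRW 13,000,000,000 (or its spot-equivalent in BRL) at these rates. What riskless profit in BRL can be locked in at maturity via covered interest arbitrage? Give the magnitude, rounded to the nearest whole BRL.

T = 3/12 years.
Route A — deposit KRW, sell forward: 13,000,000,000 × 1.0214968413 × 0.0045495 = BRL 60,414,898.43.
Route B — convert at spot, deposit BRL: 13,000,000,000 × 0.0045422 × 1.0043712546 = BRL 59,306,716.46.
The quoted forward overvalues KRW, so borrow BRL, buy KRW at spot, deposit the KRW at 8.88%, and sell the proceeds forward at 0.0045495.
Profit = 60,414,898.43 − 59,306,716.46 = BRL 1,108,182.

BRL 1,108,182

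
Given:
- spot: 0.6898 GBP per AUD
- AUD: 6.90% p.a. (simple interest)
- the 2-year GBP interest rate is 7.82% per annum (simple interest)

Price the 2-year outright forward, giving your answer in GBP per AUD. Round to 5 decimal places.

T = 2 years.
GBP accumulates by 1 + 0.0782×2 = 1.156400.
AUD growth factor: 1 + 0.0690×2 = 1.138000.
CIP: F = S · (grow GBP)/(grow AUD) = 0.6898 × 1.156400/1.138000 = 0.7009532 GBP per AUD.

0.70095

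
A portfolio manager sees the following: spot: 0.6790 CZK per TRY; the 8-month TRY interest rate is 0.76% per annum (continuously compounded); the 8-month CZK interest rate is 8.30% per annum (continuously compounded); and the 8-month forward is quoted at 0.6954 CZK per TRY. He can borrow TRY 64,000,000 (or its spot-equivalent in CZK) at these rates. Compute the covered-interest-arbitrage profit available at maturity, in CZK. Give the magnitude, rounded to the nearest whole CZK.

CZK 1,196,669

T = 8/12 years.
Route A — deposit TRY, sell forward: 64,000,000 × 1.0050795239 × 0.6954 = CZK 44,731,667.26.
Route B — convert at spot, deposit CZK: 64,000,000 × 0.6790 × 1.0568928536 = CZK 45,928,335.85.
The quoted forward undervalues TRY, so borrow TRY, convert to CZK at spot, deposit the CZK at 8.30%, and buy TRY forward at 0.6954 to cover the loan.
Arbitrage profit = |44,731,667.26 − 45,928,335.85| = CZK 1,196,669.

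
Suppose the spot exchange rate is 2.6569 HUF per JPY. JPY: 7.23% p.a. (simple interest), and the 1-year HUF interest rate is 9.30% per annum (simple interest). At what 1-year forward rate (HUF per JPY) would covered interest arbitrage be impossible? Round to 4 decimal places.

T = 1 year.
HUF accumulates by 1 + 0.0930×1 = 1.093000.
JPY accumulates by 1 + 0.0723×1 = 1.072300.
So F = 2.6569 × 1.093000 / 1.072300 = 2.708190 (HUF/JPY).

2.7082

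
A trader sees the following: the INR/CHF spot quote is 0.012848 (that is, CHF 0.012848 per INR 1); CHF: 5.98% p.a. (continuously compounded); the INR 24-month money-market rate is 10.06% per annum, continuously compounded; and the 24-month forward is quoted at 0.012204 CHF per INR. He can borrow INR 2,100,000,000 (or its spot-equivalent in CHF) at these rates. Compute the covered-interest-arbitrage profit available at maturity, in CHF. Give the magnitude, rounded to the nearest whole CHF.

CHF 931,583

T = 2 years.
Route A — deposit INR, sell forward: 2,100,000,000 × 1.2228693212 × 0.012204 = CHF 31,340,184.11.
Route B — convert at spot, deposit CHF: 2,100,000,000 × 0.012848 × 1.127045943 = CHF 30,408,601.18.
The quoted forward overvalues INR, so borrow CHF, buy INR at spot, deposit the INR at 10.06%, and sell the proceeds forward at 0.012204.
Profit = 31,340,184.11 − 30,408,601.18 = CHF 931,583.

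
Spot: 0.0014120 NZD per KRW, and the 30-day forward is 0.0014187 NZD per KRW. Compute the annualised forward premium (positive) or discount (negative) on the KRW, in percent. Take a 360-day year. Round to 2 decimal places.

+5.69%

T = 30/360 years.
Period premium: (0.0014187 − 0.001412)/0.001412 = 0.0047450.
Annualise by dividing by T: 0.0047450 / (30/360) = 0.056940 → 5.69%.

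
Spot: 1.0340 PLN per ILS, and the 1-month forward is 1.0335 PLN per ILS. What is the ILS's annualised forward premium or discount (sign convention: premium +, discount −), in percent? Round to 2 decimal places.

T = 1/12 years.
ILS trades forward at -0.04836% vs spot over the period.
×(1/T) gives -0.58% p.a.

-0.58%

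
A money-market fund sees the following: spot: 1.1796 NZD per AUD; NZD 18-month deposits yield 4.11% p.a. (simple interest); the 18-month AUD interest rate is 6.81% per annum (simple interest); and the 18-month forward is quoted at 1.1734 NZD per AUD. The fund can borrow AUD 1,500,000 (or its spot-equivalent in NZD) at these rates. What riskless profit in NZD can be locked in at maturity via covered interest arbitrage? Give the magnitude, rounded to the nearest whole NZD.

NZD 61,411

T = 18/12 years.
Invest the AUD and cover forward: 1,500,000 × 1.102150 × 1.1734 = NZD 1,939,894.22.
Convert at spot and invest in NZD: 1,500,000 × 1.1796 × 1.061650 = NZD 1,878,483.51.
The quoted forward overvalues AUD, so borrow NZD, buy AUD at spot, deposit the AUD at 6.81%, and sell the proceeds forward at 1.1734.
Profit = 1,939,894.22 − 1,878,483.51 = NZD 61,411.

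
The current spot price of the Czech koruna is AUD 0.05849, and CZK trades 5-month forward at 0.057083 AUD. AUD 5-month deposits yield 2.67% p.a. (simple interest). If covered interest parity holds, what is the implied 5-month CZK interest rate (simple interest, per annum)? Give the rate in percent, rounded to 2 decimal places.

8.65%

T = 5/12 years.
CIP gives F = S · g_AUD/g_CZK, so g_AUD/g_CZK = 0.057083/0.05849 = 0.9759446.
AUD growth factor: 1 + 0.0267×5/12 = 1.011125.
Hence g_CZK = 1.0360475.
r = (1.0360475 − 1)/(5/12) = 0.086514 → 8.65%.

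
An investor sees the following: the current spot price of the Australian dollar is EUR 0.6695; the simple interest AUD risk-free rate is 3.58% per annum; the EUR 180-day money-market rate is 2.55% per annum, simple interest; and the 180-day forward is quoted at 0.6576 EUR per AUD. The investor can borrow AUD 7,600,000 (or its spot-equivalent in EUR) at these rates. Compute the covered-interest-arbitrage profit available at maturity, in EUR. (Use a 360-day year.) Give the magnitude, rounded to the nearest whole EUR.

EUR 65,855

T = 180/360 years.
Route A — deposit AUD, sell forward: 7,600,000 × 1.017900 × 0.6576 = EUR 5,087,219.90.
Route B — convert at spot, deposit EUR: 7,600,000 × 0.6695 × 1.012750 = EUR 5,153,074.55.
The quoted forward undervalues AUD, so borrow AUD, convert to EUR at spot, deposit the EUR at 2.55%, and buy AUD forward at 0.6576 to cover the loan.
Profit = 5,153,074.55 − 5,087,219.90 = EUR 65,855.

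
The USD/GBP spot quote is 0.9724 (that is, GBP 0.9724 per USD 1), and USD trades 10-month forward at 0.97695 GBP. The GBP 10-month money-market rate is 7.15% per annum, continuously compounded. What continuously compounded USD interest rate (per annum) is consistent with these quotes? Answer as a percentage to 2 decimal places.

6.59%

T = 10/12 years.
By CIP, F/S equals the GBP-to-USD growth ratio: 0.97695/0.9724 = 1.0046791.
The GBP side grows by e^(0.0715×10/12) = 1.0613942.
Hence g_USD = 1.056451.
r = ln(1.056451)/(10/12) = 0.065898 → 6.59%.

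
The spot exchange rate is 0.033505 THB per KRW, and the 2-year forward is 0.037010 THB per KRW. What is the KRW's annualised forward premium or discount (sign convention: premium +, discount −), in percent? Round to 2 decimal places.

+5.23%

T = 2 years.
(F − S)/S = (0.037010 − 0.033505)/0.033505 = 0.1046113.
Per annum: 0.1046113 / 2 = 0.052306 = 5.23%.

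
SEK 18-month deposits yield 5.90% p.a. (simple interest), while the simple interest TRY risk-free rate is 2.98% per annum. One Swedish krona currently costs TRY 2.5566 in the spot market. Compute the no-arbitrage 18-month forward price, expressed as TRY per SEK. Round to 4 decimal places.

T = 18/12 years.
TRY accumulates by 1 + 0.0298×18/12 = 1.044700.
SEK growth factor: 1 + 0.0590×18/12 = 1.088500.
So F = 2.5566 × 1.044700 / 1.088500 = 2.453725 (TRY/SEK).

2.4537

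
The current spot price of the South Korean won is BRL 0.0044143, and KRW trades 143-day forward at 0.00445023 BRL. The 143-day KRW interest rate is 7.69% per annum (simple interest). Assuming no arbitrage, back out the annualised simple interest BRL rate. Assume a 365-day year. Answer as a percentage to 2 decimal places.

T = 143/365 years.
By CIP, F/S equals the BRL-to-KRW growth ratio: 0.00445023/0.0044143 = 1.0081395.
The KRW side grows by 1 + 0.0769×143/365 = 1.0301279.
So the BRL growth factor = 1.0385126.
r = (1.0385126 − 1)/(143/365) = 0.098301 → 9.83%.

9.83%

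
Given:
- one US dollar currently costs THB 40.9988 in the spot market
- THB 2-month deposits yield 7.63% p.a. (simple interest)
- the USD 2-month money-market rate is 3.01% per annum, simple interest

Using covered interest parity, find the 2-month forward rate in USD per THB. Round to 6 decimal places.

T = 2/12 years.
Growth of 1 THB over T: 1 + 0.0763×2/12 = 1.0127167.
USD accumulates by 1 + 0.0301×2/12 = 1.0050167.
Forward (THB per USD) = 40.9988 × 1.0127167 / 1.0050167 = 41.31291.
Invert for USD per THB: 1 / 41.31291 = 0.024206.

0.024206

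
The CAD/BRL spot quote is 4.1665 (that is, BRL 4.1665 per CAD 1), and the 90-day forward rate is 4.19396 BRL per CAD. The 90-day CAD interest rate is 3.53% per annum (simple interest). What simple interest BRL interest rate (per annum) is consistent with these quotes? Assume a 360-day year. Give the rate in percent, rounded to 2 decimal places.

T = 90/360 years.
F/S = 4.19396/4.1665 = 1.0065907 = (growth of BRL) / (growth of CAD).
The CAD side grows by 1 + 0.0353×90/360 = 1.008825.
That pins the BRL growth at 1.0154739.
(1.0154739 − 1)/T = 0.061896, i.e. 6.19%.

6.19%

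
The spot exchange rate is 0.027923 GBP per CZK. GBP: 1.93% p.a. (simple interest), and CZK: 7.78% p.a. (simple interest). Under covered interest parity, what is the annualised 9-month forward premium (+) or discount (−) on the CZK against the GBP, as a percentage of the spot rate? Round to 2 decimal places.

-5.53%

T = 9/12 years.
CIP forward (GBP per CZK) = 0.027923 × 1.014475/1.058350 = 0.026765423.
(F − S)/S ÷ T = (0.026765423 − 0.027923)/0.027923/(9/12) = -0.055275 → -5.53%.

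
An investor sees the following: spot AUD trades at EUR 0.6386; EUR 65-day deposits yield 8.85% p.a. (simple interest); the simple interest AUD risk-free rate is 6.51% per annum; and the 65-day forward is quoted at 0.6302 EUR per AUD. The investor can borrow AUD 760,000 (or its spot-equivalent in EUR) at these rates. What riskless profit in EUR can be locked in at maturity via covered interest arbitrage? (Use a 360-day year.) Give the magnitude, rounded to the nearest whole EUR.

T = 65/360 years.
Keep in AUD, deliver into the forward: 760,000·1.01175417·0.6302 = EUR 484,581.68.
Swap to EUR now, deposit: 760,000·0.6386·1.01597917 = EUR 493,091.27.
The quoted forward undervalues AUD, so borrow AUD, convert to EUR at spot, deposit the EUR at 8.85%, and buy AUD forward at 0.6302 to cover the loan.
The gap between the two covered legs is EUR 8,510.

EUR 8,510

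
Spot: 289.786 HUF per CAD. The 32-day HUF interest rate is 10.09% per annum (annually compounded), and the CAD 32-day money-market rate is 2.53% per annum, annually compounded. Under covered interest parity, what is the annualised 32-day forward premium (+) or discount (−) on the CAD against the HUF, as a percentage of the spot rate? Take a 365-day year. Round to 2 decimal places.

+7.14%

T = 32/365 years.
CIP forward (HUF per CAD) = 289.786 × 1.0084633/1.0021929 = 291.599098.
(F − S)/S ÷ T = (291.599098 − 289.786)/289.786/(32/365) = 0.071365 → 7.14%.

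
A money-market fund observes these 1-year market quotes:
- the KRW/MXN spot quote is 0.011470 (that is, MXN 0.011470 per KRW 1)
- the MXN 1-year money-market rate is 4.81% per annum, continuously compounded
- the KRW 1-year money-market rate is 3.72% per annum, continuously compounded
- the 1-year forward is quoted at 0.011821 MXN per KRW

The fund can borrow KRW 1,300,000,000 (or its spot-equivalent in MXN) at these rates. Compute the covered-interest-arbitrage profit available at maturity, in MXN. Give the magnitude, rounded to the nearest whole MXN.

MXN 303,981

T = 1 year.
Invest the KRW and cover forward: 1,300,000,000 × 1.0379005802 × 0.011821 = MXN 15,949,729.59.
Convert at spot and invest in MXN: 1,300,000,000 × 0.011470 × 1.0492755776 = MXN 15,645,748.14.
The quoted forward overvalues KRW, so borrow MXN, buy KRW at spot, deposit the KRW at 3.72%, and sell the proceeds forward at 0.011821.
The gap between the two covered legs is MXN 303,981.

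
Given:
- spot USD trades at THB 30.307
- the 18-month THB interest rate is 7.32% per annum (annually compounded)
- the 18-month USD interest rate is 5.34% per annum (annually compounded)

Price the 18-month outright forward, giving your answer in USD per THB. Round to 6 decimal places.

0.032087

T = 18/12 years.
Growth of 1 THB over T: (1 + 0.0732)^(18/12) = 1.1117855.
USD growth factor: (1 + 0.0534)^(18/12) = 1.081160.
So F = 30.307 × 1.1117855 / 1.081160 = 31.16549 (THB/USD).
Quoted the other way: 1/31.16549 = 0.032087 USD per THB.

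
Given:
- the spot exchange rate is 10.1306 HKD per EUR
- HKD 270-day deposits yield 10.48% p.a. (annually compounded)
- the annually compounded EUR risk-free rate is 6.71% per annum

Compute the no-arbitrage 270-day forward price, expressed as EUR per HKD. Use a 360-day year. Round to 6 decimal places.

0.096174

T = 270/360 years.
HKD accumulates by (1 + 0.1048)^(270/360) = 1.0776128.
EUR accumulates by (1 + 0.0671)^(270/360) = 1.0499143.
Forward (HKD per EUR) = 10.1306 × 1.0776128 / 1.0499143 = 10.39786.
Invert for EUR per HKD: 1 / 10.39786 = 0.096174.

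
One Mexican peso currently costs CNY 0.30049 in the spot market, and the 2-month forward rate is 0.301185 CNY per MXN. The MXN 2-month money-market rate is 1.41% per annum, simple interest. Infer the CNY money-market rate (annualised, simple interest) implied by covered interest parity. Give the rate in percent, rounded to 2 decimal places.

2.80%

T = 2/12 years.
By CIP, F/S equals the CNY-to-MXN growth ratio: 0.301185/0.30049 = 1.0023129.
MXN growth factor: 1 + 0.0141×2/12 = 1.002350.
So the CNY growth factor = 1.0046683.
(1.0046683 − 1)/T = 0.028010, i.e. 2.80%.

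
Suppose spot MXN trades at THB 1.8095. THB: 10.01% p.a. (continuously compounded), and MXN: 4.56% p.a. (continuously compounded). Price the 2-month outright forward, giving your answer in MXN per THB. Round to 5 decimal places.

T = 2/12 years.
THB growth factor: e^(0.1001×2/12) = 1.0168233.
MXN accumulates by e^(0.0456×2/12) = 1.007629.
CIP: F = S · (grow THB)/(grow MXN) = 1.8095 × 1.0168233/1.007629 = 1.826011 THB per MXN.
Invert for MXN per THB: 1 / 1.826011 = 0.54764.

0.54764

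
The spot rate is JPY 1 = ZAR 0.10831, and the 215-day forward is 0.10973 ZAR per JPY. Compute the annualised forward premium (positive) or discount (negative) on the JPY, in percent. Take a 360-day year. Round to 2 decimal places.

+2.20%

T = 215/360 years.
Period premium: (0.10973 − 0.10831)/0.10831 = 0.0131105.
Annualise by dividing by T: 0.0131105 / (215/360) = 0.021952 → 2.20%.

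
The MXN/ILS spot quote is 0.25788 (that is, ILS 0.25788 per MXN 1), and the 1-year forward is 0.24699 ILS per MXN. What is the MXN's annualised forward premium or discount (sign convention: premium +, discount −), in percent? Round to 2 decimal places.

-4.22%

T = 1 year.
(F − S)/S = (0.24699 − 0.25788)/0.25788 = -0.0422289.
×(1/T) gives -4.22% p.a.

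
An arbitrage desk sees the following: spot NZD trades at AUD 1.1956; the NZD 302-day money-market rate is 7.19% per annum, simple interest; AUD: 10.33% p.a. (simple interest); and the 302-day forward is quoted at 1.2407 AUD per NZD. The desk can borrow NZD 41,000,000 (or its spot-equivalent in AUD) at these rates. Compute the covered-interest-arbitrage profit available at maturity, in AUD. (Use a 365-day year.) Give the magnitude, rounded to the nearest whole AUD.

AUD 685,560

T = 302/365 years.
Keep in NZD, deliver into the forward: 41,000,000·1.059489863·1.2407 = AUD 53,894,871.99.
Swap to AUD now, deposit: 41,000,000·1.1956·1.085470137 = AUD 53,209,311.93.
The quoted forward overvalues NZD, so borrow AUD, buy NZD at spot, deposit the NZD at 7.19%, and sell the proceeds forward at 1.2407.
Profit = 53,894,871.99 − 53,209,311.93 = AUD 685,560.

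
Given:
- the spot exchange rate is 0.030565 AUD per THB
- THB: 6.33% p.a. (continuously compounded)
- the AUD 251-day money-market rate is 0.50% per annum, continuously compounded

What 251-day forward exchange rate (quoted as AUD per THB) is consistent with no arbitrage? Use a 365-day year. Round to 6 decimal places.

0.029364

T = 251/365 years.
AUD accumulates by e^(0.0050×251/365) = 1.0034443.
THB growth factor: e^(0.0633×251/365) = 1.0444909.
So F = 0.030565 × 1.0034443 / 1.0444909 = 0.02936385 (AUD/THB).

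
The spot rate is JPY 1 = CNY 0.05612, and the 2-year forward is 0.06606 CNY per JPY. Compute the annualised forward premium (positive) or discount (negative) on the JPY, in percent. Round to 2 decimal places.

T = 2 years.
Period premium: (0.06606 − 0.05612)/0.05612 = 0.1771205.
×(1/T) gives 8.86% p.a.

+8.86%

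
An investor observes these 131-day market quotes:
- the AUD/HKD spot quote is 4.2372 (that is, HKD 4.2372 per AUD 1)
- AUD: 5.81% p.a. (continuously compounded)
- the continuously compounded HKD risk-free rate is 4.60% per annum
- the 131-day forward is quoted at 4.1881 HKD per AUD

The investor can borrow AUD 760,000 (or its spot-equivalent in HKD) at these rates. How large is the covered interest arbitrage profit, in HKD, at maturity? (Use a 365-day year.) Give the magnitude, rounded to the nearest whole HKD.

HKD 23,854

T = 131/365 years.
Keep in AUD, deliver into the forward: 760,000·1.021071258·4.1881 = HKD 3,250,024.89.
Swap to HKD now, deposit: 760,000·4.2372·1.016646625 = HKD 3,273,878.66.
The quoted forward undervalues AUD, so borrow AUD, convert to HKD at spot, deposit the HKD at 4.60%, and buy AUD forward at 4.1881 to cover the loan.
Profit = 3,273,878.66 − 3,250,024.89 = HKD 23,854.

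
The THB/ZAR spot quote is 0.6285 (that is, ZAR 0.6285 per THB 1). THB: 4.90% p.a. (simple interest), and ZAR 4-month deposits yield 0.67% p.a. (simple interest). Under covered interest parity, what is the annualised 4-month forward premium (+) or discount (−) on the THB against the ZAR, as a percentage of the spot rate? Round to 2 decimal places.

-4.16%

T = 4/12 years.
No-arbitrage forward: 0.6285 × 1.0022333 / 1.0163333 = 0.6197806 ZAR/THB.
(F − S)/S ÷ T = (0.6197806 − 0.6285)/0.6285/(4/12) = -0.041620 → -4.16%.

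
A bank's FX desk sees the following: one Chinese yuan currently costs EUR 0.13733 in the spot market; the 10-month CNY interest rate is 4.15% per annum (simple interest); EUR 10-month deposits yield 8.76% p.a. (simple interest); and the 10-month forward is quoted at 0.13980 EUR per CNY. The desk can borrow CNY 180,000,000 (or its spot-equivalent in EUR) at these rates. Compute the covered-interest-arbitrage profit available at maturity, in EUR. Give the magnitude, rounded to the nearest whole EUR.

T = 10/12 years.
Invest the CNY and cover forward: 180,000,000 × 1.0345833333 × 0.13980 = EUR 26,034,255.00.
Convert at spot and invest in EUR: 180,000,000 × 0.13733 × 1.073000 = EUR 26,523,916.20.
The quoted forward undervalues CNY, so borrow CNY, convert to EUR at spot, deposit the EUR at 8.76%, and buy CNY forward at 0.13980 to cover the loan.
Profit = 26,523,916.20 − 26,034,255.00 = EUR 489,661.

EUR 489,661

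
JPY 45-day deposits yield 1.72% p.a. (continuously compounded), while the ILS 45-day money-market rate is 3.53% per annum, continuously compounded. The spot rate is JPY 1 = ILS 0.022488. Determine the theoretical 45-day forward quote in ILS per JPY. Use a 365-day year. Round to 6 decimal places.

0.022538

T = 45/365 years.
ILS accumulates by e^(0.0353×45/365) = 1.0043615.
Growth of 1 JPY over T: e^(0.0172×45/365) = 1.0021228.
Forward (ILS per JPY) = 0.022488 × 1.0043615 / 1.0021228 = 0.02253824.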